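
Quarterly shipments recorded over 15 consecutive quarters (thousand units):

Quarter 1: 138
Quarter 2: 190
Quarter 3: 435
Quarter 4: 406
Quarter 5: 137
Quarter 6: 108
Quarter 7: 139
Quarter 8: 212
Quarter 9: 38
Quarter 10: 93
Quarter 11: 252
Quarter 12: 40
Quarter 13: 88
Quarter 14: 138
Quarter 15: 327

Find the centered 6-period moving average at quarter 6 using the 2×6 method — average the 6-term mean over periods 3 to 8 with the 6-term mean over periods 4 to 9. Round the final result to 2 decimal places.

Sum over 3–8: 435 + 406 + 137 + 108 + 139 + 212 = 1437
Sum over 4–9: 406 + 137 + 108 + 139 + 212 + 38 = 1040
CMA at t=6 = (1437 + 1040) / (2·6) = 2477 / 12 = 206.42

206.42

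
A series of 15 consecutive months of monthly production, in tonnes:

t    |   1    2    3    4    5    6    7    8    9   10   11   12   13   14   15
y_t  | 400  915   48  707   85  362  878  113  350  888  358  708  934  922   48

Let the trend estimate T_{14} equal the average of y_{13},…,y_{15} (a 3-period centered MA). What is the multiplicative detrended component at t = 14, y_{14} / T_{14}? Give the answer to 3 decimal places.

Trend T_14 = (934 + 922 + 48) / 3 = 1904/3 = 634.66667
Ratio to trend: 922 / 634.66667 = 1.453

1.453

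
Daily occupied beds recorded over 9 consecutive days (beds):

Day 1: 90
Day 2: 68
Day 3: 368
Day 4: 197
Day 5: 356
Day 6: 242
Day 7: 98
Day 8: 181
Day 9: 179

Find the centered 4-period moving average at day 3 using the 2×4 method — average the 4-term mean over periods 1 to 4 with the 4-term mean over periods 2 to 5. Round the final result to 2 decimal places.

Sum over 1–4: 90 + 68 + 368 + 197 = 723
Sum over 2–5: 68 + 368 + 197 + 356 = 989
CMA at t=3 = (723 + 989) / (2·4) = 1712 / 8 = 214.00

214.00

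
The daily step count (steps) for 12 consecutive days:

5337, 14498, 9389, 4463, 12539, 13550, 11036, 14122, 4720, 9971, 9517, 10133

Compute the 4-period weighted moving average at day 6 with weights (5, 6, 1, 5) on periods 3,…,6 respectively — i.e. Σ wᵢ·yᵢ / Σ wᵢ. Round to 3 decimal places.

Weighted sum: 5·9389 + 6·4463 + 1·12539 + 5·13550 = 46945 + 26778 + 12539 + 67750 = 154012
Weight total: 5 + 6 + 1 + 5 = 17
WMA = 154012 / 17 = 9059.529

9059.529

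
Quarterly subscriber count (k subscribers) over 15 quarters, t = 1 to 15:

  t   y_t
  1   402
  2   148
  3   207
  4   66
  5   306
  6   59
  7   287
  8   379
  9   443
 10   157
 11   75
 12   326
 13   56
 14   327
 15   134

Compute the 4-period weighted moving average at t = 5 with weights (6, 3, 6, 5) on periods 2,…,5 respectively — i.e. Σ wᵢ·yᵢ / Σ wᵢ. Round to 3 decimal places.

Weighted sum: 6·148 + 3·207 + 6·66 + 5·306 = 888 + 621 + 396 + 1530 = 3435
Weight total: 6 + 3 + 6 + 5 = 20
WMA = 3435 / 20 = 171.750

171.750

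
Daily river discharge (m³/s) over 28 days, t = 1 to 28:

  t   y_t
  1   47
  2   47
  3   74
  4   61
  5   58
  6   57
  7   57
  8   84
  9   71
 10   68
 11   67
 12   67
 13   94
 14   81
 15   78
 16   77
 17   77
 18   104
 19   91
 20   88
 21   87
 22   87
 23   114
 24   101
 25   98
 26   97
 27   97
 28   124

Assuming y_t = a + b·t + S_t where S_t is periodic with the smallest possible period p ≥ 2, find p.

5

First differences y_{t+1} − y_t: 0, 27, -13, -3, -1, 0, 27, -13, -3, -1, 0, 27, …
The difference pattern repeats every 5 terms and not for any smaller step, so p = 5.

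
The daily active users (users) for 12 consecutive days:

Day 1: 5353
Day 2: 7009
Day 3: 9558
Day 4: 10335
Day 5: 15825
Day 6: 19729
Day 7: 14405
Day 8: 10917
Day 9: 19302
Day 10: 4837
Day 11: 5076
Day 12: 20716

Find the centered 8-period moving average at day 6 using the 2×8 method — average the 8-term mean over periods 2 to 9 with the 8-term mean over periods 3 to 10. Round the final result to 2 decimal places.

Sum over 2–9: 7009 + 9558 + 10335 + 15825 + 19729 + 14405 + 10917 + 19302 = 107080
Sum over 3–10: 9558 + 10335 + 15825 + 19729 + 14405 + 10917 + 19302 + 4837 = 104908
CMA at t=6 = (107080 + 104908) / (2·8) = 211988 / 16 = 13249.25

13249.25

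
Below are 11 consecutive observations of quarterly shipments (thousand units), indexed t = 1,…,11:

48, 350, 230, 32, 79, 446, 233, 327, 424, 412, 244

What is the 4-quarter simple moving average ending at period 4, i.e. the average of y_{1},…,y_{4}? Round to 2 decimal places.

Sum of periods 1–4: 48 + 350 + 230 + 32 = 660
Divide by 4: 660 / 4 = 165.00

165.00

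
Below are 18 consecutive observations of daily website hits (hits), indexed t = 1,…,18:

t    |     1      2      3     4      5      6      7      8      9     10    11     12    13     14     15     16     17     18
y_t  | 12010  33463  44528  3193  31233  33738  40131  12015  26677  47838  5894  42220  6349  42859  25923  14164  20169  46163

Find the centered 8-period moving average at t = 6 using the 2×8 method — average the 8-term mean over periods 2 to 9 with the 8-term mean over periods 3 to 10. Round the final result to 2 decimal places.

Sum over 2–9: 33463 + 44528 + 3193 + 31233 + 33738 + 40131 + 12015 + 26677 = 224978
Sum over 3–10: 44528 + 3193 + 31233 + 33738 + 40131 + 12015 + 26677 + 47838 = 239353
CMA at t=6 = (224978 + 239353) / (2·8) = 464331 / 16 = 29020.69

29020.69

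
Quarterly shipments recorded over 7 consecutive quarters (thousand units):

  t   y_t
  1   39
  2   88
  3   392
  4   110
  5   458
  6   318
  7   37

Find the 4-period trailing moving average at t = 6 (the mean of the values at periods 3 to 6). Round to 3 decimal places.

319.500

Sum of periods 3–6: 392 + 110 + 458 + 318 = 1278
Divide by 4: 1278 / 4 = 319.500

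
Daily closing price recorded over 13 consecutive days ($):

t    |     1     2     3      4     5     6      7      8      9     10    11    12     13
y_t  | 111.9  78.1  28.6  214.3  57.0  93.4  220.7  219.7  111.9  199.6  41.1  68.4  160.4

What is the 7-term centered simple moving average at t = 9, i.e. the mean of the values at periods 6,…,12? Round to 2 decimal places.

136.40

Sum of periods 6–12: 93.4 + 220.7 + 219.7 + 111.9 + 199.6 + 41.1 + 68.4 = 954.8
Divide by 7: 954.8 / 7 = 136.40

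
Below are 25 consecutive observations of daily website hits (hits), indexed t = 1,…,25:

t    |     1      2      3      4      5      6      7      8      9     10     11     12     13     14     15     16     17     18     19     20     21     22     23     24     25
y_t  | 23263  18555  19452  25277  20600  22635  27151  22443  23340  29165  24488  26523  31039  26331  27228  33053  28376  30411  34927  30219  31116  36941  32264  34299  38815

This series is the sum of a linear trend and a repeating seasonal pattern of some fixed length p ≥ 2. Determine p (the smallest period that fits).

6

First differences y_{t+1} − y_t: -4708, 897, 5825, -4677, 2035, 4516, -4708, 897, 5825, -4677, 2035, 4516, -4708, 897, …
The difference pattern repeats every 6 terms and not for any smaller step, so p = 6.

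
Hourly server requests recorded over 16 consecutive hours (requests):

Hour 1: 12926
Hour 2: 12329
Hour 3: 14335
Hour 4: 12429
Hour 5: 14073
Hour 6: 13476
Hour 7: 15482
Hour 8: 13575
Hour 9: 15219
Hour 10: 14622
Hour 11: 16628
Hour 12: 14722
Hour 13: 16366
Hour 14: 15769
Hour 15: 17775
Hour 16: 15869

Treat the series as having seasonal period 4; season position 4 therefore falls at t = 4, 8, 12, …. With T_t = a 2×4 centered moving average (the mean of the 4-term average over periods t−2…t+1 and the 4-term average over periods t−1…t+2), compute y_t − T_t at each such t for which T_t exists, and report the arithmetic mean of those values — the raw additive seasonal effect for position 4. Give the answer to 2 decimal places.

Season position 4 occurs at t = 4, 8, 12 (where T_t is defined).
t=4: T_4 = 13434.8750; y_4 − T_4 = 12429 − 13434.8750 = -1005.8750
t=8: T_8 = 14581.2500; y_8 − T_8 = 13575 − 14581.2500 = -1006.2500
t=12: T_12 = 15727.8750; y_12 − T_12 = 14722 − 15727.8750 = -1005.8750
Mean deviation: (-1005.8750 + -1006.2500 + -1005.8750) / 3 = -1006.00

-1006.00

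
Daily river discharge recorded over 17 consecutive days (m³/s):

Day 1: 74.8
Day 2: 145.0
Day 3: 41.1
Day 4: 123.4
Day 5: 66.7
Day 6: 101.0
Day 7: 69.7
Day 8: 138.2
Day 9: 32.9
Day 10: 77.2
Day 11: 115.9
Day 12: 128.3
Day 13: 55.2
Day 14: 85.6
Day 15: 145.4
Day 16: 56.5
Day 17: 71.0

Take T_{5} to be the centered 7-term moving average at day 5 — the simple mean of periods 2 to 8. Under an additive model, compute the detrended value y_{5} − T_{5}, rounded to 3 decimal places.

-31.171

Trend T_5 = (145.0 + 41.1 + 123.4 + 66.7 + 101.0 + 69.7 + 138.2) / 7 = 685.1/7 = 97.87143
Detrended value: 66.7 − 97.87143 = -31.171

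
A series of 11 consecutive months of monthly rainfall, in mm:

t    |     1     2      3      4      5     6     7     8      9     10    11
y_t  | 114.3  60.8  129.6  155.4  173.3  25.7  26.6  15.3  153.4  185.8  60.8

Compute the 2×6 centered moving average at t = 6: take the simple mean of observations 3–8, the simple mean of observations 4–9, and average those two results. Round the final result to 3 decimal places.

89.633

Sum over 3–8: 129.6 + 155.4 + 173.3 + 25.7 + 26.6 + 15.3 = 525.9
Sum over 4–9: 155.4 + 173.3 + 25.7 + 26.6 + 15.3 + 153.4 = 549.7
CMA at t=6 = (525.9 + 549.7) / (2·6) = 1075.6 / 12 = 89.633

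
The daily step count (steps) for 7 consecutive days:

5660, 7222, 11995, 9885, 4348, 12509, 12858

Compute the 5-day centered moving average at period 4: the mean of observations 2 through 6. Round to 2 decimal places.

9191.80

Sum of periods 2–6: 7222 + 11995 + 9885 + 4348 + 12509 = 45959
Divide by 5: 45959 / 5 = 9191.80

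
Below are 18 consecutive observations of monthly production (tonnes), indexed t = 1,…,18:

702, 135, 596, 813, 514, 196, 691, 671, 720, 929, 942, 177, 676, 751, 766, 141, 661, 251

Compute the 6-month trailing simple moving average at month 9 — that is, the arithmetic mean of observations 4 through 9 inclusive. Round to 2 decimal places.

Sum of periods 4–9: 813 + 514 + 196 + 691 + 671 + 720 = 3605
Divide by 6: 3605 / 6 = 600.83

600.83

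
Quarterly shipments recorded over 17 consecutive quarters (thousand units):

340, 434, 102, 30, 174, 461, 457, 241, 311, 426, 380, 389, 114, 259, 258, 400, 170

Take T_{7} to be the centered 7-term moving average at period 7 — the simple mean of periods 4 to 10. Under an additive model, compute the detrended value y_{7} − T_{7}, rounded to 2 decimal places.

157.00

Trend T_7 = (30 + 174 + 461 + 457 + 241 + 311 + 426) / 7 = 2100/7 = 300.0000
Detrended value: 457 − 300.0000 = 157.00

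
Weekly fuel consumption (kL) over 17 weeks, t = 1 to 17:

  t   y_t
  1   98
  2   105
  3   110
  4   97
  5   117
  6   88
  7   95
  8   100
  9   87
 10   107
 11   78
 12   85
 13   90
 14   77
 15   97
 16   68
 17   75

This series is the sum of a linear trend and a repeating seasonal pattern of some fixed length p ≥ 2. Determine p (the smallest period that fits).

5

First differences y_{t+1} − y_t: 7, 5, -13, 20, -29, 7, 5, -13, 20, -29, 7, 5, …
The difference pattern repeats every 5 terms and not for any smaller step, so p = 5.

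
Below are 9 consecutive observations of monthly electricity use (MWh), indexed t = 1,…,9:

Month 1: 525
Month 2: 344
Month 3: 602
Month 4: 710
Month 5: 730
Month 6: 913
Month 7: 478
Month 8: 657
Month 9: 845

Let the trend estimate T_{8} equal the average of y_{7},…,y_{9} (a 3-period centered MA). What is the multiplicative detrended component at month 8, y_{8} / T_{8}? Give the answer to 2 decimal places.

Trend T_8 = (478 + 657 + 845) / 3 = 1980/3 = 660.0000
Ratio to trend: 657 / 660.0000 = 1.00

1.00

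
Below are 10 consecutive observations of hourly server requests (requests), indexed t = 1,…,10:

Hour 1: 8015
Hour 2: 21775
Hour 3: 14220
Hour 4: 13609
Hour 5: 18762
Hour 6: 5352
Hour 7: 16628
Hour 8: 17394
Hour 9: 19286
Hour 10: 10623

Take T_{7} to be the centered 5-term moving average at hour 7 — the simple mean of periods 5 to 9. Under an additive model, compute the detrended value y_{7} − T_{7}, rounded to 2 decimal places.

1143.60

Trend T_7 = (18762 + 5352 + 16628 + 17394 + 19286) / 5 = 77422/5 = 15484.4000
Detrended value: 16628 − 15484.4000 = 1143.60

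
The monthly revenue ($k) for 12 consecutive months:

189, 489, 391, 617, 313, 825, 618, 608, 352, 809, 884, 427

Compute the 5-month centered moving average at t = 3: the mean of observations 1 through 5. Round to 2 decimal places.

399.80

Sum of periods 1–5: 189 + 489 + 391 + 617 + 313 = 1999
Divide by 5: 1999 / 5 = 399.80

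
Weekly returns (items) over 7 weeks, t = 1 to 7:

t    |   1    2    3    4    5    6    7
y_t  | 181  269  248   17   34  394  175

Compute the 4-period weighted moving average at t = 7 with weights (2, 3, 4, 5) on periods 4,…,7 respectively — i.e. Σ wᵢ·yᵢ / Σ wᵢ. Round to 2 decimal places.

184.79

Weighted sum: 2·17 + 3·34 + 4·394 + 5·175 = 34 + 102 + 1576 + 875 = 2587
Weight total: 2 + 3 + 4 + 5 = 14
WMA = 2587 / 14 = 184.79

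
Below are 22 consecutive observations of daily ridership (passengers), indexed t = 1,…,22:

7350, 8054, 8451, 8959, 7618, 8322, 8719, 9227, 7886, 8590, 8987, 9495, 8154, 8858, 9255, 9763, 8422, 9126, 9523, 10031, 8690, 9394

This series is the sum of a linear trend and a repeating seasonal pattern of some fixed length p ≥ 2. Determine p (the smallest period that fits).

4

First differences y_{t+1} − y_t: 704, 397, 508, -1341, 704, 397, 508, -1341, 704, 397, …
The difference pattern repeats every 4 terms and not for any smaller step, so p = 4.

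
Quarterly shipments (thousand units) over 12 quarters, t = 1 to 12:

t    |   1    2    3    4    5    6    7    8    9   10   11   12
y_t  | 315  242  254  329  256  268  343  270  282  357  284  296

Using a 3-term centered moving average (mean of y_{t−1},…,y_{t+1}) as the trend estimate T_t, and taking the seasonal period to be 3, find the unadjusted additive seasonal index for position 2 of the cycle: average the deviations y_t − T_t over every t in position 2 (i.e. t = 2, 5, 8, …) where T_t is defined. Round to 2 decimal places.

-28.33

Season position 2 occurs at t = 2, 5, 8, 11 (where T_t is defined).
t=2: T_2 = 270.3333; y_2 − T_2 = 242 − 270.3333 = -28.3333
t=5: T_5 = 284.3333; y_5 − T_5 = 256 − 284.3333 = -28.3333
t=8: T_8 = 298.3333; y_8 − T_8 = 270 − 298.3333 = -28.3333
t=11: T_11 = 312.3333; y_11 − T_11 = 284 − 312.3333 = -28.3333
Mean deviation: (-28.3333 + -28.3333 + -28.3333 + -28.3333) / 4 = -28.33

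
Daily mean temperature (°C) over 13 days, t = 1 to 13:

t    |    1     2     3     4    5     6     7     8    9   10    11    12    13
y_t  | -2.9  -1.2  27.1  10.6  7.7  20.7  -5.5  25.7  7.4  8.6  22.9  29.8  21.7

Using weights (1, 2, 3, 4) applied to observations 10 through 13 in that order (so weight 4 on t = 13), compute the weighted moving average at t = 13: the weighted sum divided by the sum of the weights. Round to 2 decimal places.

Weighted sum: 1·8.6 + 2·22.9 + 3·29.8 + 4·21.7 = 8.6 + 45.8 + 89.4 + 86.8 = 230.6
Weight total: 1 + 2 + 3 + 4 = 10
WMA = 230.6 / 10 = 23.06

23.06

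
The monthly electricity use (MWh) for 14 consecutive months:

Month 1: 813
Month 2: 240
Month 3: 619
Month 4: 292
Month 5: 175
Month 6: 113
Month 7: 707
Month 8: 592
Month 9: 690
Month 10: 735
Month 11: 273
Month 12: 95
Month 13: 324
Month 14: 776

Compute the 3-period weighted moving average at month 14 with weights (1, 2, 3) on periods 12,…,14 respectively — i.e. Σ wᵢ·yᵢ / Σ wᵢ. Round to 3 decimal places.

Weighted sum: 1·95 + 2·324 + 3·776 = 95 + 648 + 2328 = 3071
Weight total: 1 + 2 + 3 = 6
WMA = 3071 / 6 = 511.833

511.833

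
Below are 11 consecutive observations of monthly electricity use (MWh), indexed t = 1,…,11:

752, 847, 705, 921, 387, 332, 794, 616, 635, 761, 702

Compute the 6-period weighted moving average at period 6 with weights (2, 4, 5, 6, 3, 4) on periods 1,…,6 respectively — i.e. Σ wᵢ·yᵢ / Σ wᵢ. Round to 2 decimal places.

Weighted sum: 2·752 + 4·847 + 5·705 + 6·921 + 3·387 + 4·332 = 1504 + 3388 + 3525 + 5526 + 1161 + 1328 = 16432
Weight total: 2 + 4 + 5 + 6 + 3 + 4 = 24
WMA = 16432 / 24 = 684.67

684.67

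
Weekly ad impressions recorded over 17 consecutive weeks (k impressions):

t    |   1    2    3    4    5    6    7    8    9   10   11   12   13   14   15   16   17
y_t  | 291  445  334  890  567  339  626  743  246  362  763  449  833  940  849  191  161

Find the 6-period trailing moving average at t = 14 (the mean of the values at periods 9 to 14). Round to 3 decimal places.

598.833

Sum of periods 9–14: 246 + 362 + 763 + 449 + 833 + 940 = 3593
Divide by 6: 3593 / 6 = 598.833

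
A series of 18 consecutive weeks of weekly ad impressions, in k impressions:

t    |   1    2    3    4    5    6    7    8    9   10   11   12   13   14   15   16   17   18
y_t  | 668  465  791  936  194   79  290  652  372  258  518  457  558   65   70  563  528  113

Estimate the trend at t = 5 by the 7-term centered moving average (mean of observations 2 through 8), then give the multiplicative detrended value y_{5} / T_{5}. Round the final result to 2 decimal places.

0.40

Trend T_5 = (465 + 791 + 936 + 194 + 79 + 290 + 652) / 7 = 3407/7 = 486.7143
Ratio to trend: 194 / 486.7143 = 0.40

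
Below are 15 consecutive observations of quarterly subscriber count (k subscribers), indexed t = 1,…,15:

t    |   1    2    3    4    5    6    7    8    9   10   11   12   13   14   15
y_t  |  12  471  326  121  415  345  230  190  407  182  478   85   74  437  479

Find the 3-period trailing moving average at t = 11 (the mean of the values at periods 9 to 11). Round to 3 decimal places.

Sum of periods 9–11: 407 + 182 + 478 = 1067
Divide by 3: 1067 / 3 = 355.667

355.667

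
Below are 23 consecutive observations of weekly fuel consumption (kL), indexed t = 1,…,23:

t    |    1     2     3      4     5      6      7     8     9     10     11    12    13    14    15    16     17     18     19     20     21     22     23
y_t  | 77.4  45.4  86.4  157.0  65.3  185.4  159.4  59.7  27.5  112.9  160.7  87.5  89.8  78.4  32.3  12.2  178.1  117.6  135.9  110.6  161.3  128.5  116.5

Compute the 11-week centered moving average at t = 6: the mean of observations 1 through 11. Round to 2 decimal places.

103.37

Sum of periods 1–11: 77.4 + 45.4 + 86.4 + 157.0 + 65.3 + 185.4 + 159.4 + 59.7 + 27.5 + 112.9 + 160.7 = 1137.1
Divide by 11: 1137.1 / 11 = 103.37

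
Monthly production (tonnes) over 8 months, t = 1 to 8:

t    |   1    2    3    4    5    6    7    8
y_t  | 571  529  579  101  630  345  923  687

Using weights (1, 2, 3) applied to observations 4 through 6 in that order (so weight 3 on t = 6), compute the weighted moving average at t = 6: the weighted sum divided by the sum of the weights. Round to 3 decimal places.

Weighted sum: 1·101 + 2·630 + 3·345 = 101 + 1260 + 1035 = 2396
Weight total: 1 + 2 + 3 = 6
WMA = 2396 / 6 = 399.333

399.333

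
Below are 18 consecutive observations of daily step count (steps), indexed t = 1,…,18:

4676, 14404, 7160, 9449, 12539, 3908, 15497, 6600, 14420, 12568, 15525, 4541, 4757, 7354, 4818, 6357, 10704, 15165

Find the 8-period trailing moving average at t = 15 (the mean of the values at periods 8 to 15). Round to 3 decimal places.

8822.875

Sum of periods 8–15: 6600 + 14420 + 12568 + 15525 + 4541 + 4757 + 7354 + 4818 = 70583
Divide by 8: 70583 / 8 = 8822.875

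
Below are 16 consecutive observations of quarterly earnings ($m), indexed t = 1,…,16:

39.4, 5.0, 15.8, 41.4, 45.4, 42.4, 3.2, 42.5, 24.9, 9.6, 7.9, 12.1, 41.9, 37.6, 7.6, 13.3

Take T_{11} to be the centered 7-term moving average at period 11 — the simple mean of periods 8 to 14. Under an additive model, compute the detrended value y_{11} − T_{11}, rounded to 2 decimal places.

-17.31

Trend T_11 = (42.5 + 24.9 + 9.6 + 7.9 + 12.1 + 41.9 + 37.6) / 7 = 176.5/7 = 25.2143
Detrended value: 7.9 − 25.2143 = -17.31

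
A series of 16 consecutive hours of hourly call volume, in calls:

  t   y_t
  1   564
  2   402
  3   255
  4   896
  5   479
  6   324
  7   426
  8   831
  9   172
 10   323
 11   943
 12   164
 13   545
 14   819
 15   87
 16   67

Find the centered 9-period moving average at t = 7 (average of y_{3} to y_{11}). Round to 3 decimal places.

Sum of periods 3–11: 255 + 896 + 479 + 324 + 426 + 831 + 172 + 323 + 943 = 4649
Divide by 9: 4649 / 9 = 516.556

516.556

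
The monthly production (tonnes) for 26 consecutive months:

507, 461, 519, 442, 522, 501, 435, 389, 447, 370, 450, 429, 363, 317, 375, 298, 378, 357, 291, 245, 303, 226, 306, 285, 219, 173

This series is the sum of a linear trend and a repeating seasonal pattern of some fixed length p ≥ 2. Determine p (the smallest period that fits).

First differences y_{t+1} − y_t: -46, 58, -77, 80, -21, -66, -46, 58, -77, 80, -21, -66, -46, 58, …
The difference pattern repeats every 6 terms and not for any smaller step, so p = 6.

6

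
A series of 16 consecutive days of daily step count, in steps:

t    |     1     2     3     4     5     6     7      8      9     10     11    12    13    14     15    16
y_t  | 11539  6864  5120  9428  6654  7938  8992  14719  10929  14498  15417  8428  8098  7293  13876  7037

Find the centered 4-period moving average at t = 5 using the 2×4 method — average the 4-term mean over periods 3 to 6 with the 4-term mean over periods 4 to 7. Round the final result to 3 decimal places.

Sum over 3–6: 5120 + 9428 + 6654 + 7938 = 29140
Sum over 4–7: 9428 + 6654 + 7938 + 8992 = 33012
CMA at t=5 = (29140 + 33012) / (2·4) = 62152 / 8 = 7769.000

7769.000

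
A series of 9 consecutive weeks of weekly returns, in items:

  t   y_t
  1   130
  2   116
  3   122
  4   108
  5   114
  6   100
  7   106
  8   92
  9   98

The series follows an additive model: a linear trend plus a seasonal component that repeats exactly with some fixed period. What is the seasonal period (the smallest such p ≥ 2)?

First differences y_{t+1} − y_t: -14, 6, -14, 6, -14, 6, …
The difference pattern repeats every 2 terms and not for any smaller step, so p = 2.

2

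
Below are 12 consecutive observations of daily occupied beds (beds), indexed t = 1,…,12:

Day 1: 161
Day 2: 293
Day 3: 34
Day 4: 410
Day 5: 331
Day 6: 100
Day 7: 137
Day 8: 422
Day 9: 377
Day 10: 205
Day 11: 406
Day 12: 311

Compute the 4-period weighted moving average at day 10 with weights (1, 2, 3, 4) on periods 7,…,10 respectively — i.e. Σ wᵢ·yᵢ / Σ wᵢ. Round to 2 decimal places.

293.20

Weighted sum: 1·137 + 2·422 + 3·377 + 4·205 = 137 + 844 + 1131 + 820 = 2932
Weight total: 1 + 2 + 3 + 4 = 10
WMA = 2932 / 10 = 293.20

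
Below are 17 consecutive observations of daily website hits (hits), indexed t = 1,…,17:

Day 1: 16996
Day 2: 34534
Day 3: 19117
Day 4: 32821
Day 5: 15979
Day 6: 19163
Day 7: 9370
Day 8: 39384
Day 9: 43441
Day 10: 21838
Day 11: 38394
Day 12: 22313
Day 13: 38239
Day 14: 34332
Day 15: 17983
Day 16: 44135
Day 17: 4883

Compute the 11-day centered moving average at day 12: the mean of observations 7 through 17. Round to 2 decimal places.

Sum of periods 7–17: 9370 + 39384 + 43441 + 21838 + 38394 + 22313 + 38239 + 34332 + 17983 + 44135 + 4883 = 314312
Divide by 11: 314312 / 11 = 28573.82

28573.82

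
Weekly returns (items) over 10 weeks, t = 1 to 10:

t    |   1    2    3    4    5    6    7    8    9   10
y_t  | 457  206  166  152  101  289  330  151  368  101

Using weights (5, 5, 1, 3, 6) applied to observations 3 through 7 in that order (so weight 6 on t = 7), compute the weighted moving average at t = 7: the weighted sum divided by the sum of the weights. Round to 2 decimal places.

Weighted sum: 5·166 + 5·152 + 1·101 + 3·289 + 6·330 = 830 + 760 + 101 + 867 + 1980 = 4538
Weight total: 5 + 5 + 1 + 3 + 6 = 20
WMA = 4538 / 20 = 226.90

226.90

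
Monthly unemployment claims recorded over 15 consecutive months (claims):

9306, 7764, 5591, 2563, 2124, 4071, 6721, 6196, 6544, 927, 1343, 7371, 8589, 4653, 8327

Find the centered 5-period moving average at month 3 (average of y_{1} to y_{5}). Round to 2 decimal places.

5469.60

Sum of periods 1–5: 9306 + 7764 + 5591 + 2563 + 2124 = 27348
Divide by 5: 27348 / 5 = 5469.60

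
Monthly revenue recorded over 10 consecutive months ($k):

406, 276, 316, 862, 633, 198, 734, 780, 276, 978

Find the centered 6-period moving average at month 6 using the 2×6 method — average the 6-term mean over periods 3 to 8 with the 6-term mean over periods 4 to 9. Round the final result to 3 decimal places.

583.833

Sum over 3–8: 316 + 862 + 633 + 198 + 734 + 780 = 3523
Sum over 4–9: 862 + 633 + 198 + 734 + 780 + 276 = 3483
CMA at t=6 = (3523 + 3483) / (2·6) = 7006 / 12 = 583.833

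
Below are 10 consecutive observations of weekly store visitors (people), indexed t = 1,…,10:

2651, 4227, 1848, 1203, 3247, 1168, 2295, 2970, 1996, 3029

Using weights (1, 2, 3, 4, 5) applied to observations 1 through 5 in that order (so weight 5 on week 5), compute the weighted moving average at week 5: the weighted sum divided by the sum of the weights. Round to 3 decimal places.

Weighted sum: 1·2651 + 2·4227 + 3·1848 + 4·1203 + 5·3247 = 2651 + 8454 + 5544 + 4812 + 16235 = 37696
Weight total: 1 + 2 + 3 + 4 + 5 = 15
WMA = 37696 / 15 = 2513.067

2513.067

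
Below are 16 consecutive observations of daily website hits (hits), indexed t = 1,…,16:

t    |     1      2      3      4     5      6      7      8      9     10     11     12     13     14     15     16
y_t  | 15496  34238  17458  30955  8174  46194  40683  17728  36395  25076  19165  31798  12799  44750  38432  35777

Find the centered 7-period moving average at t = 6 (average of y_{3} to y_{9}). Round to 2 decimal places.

28226.71

Sum of periods 3–9: 17458 + 30955 + 8174 + 46194 + 40683 + 17728 + 36395 = 197587
Divide by 7: 197587 / 7 = 28226.71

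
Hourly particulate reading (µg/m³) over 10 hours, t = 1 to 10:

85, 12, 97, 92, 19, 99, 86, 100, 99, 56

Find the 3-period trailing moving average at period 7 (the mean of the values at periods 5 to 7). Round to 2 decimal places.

Sum of periods 5–7: 19 + 99 + 86 = 204
Divide by 3: 204 / 3 = 68.00

68.00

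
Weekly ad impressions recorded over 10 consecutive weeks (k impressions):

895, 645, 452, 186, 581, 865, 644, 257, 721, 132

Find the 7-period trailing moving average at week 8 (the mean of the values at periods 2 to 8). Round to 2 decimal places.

518.57

Sum of periods 2–8: 645 + 452 + 186 + 581 + 865 + 644 + 257 = 3630
Divide by 7: 3630 / 7 = 518.57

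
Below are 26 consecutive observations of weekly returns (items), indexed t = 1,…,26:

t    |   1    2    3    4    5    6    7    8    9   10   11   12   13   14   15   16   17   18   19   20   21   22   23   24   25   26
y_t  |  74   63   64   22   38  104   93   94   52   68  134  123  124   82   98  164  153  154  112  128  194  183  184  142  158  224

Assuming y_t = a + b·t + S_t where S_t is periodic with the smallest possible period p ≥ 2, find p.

5

First differences y_{t+1} − y_t: -11, 1, -42, 16, 66, -11, 1, -42, 16, 66, -11, 1, …
The difference pattern repeats every 5 terms and not for any smaller step, so p = 5.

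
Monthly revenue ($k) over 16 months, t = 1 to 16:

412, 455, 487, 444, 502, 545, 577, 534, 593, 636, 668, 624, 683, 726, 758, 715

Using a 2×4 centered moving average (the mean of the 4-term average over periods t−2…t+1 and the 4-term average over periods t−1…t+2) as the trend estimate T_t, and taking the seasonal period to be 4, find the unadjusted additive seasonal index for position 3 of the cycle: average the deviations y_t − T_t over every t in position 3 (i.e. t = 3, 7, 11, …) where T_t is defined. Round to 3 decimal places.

26.292

Season position 3 occurs at t = 3, 7, 11 (where T_t is defined).
t=3: T_3 = 460.75000; y_3 − T_3 = 487 − 460.75000 = 26.25000
t=7: T_7 = 550.87500; y_7 − T_7 = 577 − 550.87500 = 26.12500
t=11: T_11 = 641.50000; y_11 − T_11 = 668 − 641.50000 = 26.50000
Mean deviation: (26.25000 + 26.12500 + 26.50000) / 3 = 26.292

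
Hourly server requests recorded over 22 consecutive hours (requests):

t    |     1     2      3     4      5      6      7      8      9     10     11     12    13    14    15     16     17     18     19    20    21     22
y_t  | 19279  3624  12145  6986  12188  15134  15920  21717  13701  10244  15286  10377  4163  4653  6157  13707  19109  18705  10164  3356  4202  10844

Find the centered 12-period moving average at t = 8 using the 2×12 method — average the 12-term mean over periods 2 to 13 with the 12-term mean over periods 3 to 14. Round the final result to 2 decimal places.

11833.29

Sum over 2–13: 3624 + 12145 + 6986 + 12188 + 15134 + 15920 + 21717 + 13701 + 10244 + 15286 + 10377 + 4163 = 141485
Sum over 3–14: 12145 + 6986 + 12188 + 15134 + 15920 + 21717 + 13701 + 10244 + 15286 + 10377 + 4163 + 4653 = 142514
CMA at t=8 = (141485 + 142514) / (2·12) = 283999 / 24 = 11833.29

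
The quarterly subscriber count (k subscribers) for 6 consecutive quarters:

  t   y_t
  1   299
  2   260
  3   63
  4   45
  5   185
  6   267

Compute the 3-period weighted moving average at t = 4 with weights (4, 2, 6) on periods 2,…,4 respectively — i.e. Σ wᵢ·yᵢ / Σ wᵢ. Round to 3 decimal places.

119.667

Weighted sum: 4·260 + 2·63 + 6·45 = 1040 + 126 + 270 = 1436
Weight total: 4 + 2 + 6 = 12
WMA = 1436 / 12 = 119.667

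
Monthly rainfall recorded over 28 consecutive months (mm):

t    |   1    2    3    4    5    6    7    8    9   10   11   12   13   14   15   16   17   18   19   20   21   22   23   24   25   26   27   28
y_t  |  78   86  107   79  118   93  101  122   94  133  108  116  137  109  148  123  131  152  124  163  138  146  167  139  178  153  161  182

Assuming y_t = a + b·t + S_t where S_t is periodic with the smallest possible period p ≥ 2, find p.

5

First differences y_{t+1} − y_t: 8, 21, -28, 39, -25, 8, 21, -28, 39, -25, 8, 21, …
The difference pattern repeats every 5 terms and not for any smaller step, so p = 5.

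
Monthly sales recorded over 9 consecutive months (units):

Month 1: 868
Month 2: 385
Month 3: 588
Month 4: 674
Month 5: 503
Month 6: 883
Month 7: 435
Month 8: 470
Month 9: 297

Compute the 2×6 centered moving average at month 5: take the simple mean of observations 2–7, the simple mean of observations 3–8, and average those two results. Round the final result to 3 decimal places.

Sum over 2–7: 385 + 588 + 674 + 503 + 883 + 435 = 3468
Sum over 3–8: 588 + 674 + 503 + 883 + 435 + 470 = 3553
CMA at t=5 = (3468 + 3553) / (2·6) = 7021 / 12 = 585.083

585.083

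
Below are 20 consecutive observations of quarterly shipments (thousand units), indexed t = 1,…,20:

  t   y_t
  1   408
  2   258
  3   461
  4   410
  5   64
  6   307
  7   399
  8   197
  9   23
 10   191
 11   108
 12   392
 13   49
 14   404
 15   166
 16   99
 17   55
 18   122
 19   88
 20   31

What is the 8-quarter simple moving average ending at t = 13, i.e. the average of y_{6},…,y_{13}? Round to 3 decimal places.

208.250

Sum of periods 6–13: 307 + 399 + 197 + 23 + 191 + 108 + 392 + 49 = 1666
Divide by 8: 1666 / 8 = 208.250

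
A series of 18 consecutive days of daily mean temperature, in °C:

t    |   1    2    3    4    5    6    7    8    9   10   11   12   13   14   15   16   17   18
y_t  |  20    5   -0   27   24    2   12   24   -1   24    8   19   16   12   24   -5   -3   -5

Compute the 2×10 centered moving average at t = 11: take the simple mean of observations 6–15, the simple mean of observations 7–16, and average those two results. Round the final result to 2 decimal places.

13.65

Sum over 6–15: 2 + 12 + 24 + (-1) + 24 + 8 + 19 + 16 + 12 + 24 = 140
Sum over 7–16: 12 + 24 + (-1) + 24 + 8 + 19 + 16 + 12 + 24 + (-5) = 133
CMA at t=11 = (140 + 133) / (2·10) = 273 / 20 = 13.65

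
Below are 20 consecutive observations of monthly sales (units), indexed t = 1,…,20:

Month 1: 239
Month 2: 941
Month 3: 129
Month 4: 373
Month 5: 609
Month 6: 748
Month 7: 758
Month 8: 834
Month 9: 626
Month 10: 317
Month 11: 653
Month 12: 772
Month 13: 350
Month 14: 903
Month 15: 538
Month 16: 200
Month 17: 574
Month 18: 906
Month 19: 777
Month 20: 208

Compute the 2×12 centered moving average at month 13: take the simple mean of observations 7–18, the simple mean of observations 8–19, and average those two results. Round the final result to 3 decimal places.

Sum over 7–18: 758 + 834 + 626 + 317 + 653 + 772 + 350 + 903 + 538 + 200 + 574 + 906 = 7431
Sum over 8–19: 834 + 626 + 317 + 653 + 772 + 350 + 903 + 538 + 200 + 574 + 906 + 777 = 7450
CMA at t=13 = (7431 + 7450) / (2·12) = 14881 / 24 = 620.042

620.042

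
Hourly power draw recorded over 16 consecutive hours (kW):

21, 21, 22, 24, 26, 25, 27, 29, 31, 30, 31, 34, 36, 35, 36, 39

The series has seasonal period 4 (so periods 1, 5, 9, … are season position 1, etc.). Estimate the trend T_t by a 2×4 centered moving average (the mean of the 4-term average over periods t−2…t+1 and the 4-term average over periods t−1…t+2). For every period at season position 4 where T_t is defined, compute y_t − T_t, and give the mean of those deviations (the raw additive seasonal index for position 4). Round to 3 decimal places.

0.417

Season position 4 occurs at t = 4, 8, 12 (where T_t is defined).
t=4: T_4 = 23.75000; y_4 − T_4 = 24 − 23.75000 = 0.25000
t=8: T_8 = 28.62500; y_8 − T_8 = 29 − 28.62500 = 0.37500
t=12: T_12 = 33.37500; y_12 − T_12 = 34 − 33.37500 = 0.62500
Mean deviation: (0.25000 + 0.37500 + 0.62500) / 3 = 0.417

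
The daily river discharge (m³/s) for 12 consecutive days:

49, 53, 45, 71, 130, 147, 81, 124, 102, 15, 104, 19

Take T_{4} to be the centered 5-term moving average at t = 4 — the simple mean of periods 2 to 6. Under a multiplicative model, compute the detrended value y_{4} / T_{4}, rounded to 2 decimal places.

0.80

Trend T_4 = (53 + 45 + 71 + 130 + 147) / 5 = 446/5 = 89.2000
Ratio to trend: 71 / 89.2000 = 0.80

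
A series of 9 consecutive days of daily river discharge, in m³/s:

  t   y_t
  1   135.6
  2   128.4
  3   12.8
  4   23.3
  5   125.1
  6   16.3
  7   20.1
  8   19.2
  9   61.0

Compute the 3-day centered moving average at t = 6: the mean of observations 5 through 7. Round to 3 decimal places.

Sum of periods 5–7: 125.1 + 16.3 + 20.1 = 161.5
Divide by 3: 161.5 / 3 = 53.833

53.833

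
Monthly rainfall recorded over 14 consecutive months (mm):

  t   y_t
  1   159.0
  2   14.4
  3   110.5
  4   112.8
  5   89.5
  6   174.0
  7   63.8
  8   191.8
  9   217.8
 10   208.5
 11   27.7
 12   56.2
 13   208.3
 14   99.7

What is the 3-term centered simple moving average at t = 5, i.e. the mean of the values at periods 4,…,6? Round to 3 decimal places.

Sum of periods 4–6: 112.8 + 89.5 + 174.0 = 376.3
Divide by 3: 376.3 / 3 = 125.433

125.433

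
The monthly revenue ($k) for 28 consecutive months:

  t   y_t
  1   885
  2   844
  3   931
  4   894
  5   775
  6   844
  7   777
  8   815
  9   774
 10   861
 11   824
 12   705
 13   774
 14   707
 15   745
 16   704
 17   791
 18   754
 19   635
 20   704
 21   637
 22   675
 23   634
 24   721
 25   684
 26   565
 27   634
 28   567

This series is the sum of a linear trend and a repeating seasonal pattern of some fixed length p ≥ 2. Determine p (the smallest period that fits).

7

First differences y_{t+1} − y_t: -41, 87, -37, -119, 69, -67, 38, -41, 87, -37, -119, 69, -67, 38, -41, 87, …
The difference pattern repeats every 7 terms and not for any smaller step, so p = 7.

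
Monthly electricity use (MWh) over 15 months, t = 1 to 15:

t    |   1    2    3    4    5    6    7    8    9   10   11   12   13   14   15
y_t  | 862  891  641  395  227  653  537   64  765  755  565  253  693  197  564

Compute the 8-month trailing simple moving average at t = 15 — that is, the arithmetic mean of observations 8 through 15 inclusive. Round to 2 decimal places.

Sum of periods 8–15: 64 + 765 + 755 + 565 + 253 + 693 + 197 + 564 = 3856
Divide by 8: 3856 / 8 = 482.00

482.00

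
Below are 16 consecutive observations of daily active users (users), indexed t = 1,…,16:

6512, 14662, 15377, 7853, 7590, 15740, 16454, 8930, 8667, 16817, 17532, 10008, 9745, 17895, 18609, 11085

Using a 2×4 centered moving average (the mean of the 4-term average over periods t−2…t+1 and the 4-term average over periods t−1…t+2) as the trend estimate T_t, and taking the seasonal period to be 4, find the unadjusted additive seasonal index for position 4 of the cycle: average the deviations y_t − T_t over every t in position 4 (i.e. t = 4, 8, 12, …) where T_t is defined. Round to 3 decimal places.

-3652.292

Season position 4 occurs at t = 4, 8, 12 (where T_t is defined).
t=4: T_4 = 11505.25000; y_4 − T_4 = 7853 − 11505.25000 = -3652.25000
t=8: T_8 = 12582.37500; y_8 − T_8 = 8930 − 12582.37500 = -3652.37500
t=12: T_12 = 13660.25000; y_12 − T_12 = 10008 − 13660.25000 = -3652.25000
Mean deviation: (-3652.25000 + -3652.37500 + -3652.25000) / 3 = -3652.292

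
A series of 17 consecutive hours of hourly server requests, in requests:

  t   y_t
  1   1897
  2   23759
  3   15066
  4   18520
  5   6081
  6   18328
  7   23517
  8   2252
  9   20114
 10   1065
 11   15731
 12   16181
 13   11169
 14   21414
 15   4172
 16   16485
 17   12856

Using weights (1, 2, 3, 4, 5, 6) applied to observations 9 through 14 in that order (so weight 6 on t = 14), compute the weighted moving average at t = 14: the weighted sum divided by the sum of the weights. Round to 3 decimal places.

Weighted sum: 1·20114 + 2·1065 + 3·15731 + 4·16181 + 5·11169 + 6·21414 = 20114 + 2130 + 47193 + 64724 + 55845 + 128484 = 318490
Weight total: 1 + 2 + 3 + 4 + 5 + 6 = 21
WMA = 318490 / 21 = 15166.190

15166.190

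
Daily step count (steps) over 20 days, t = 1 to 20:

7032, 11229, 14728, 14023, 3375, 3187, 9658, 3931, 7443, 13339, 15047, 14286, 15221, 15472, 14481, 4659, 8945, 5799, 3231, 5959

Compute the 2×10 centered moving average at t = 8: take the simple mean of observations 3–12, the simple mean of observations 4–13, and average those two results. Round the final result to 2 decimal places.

9926.35

Sum over 3–12: 14728 + 14023 + 3375 + 3187 + 9658 + 3931 + 7443 + 13339 + 15047 + 14286 = 99017
Sum over 4–13: 14023 + 3375 + 3187 + 9658 + 3931 + 7443 + 13339 + 15047 + 14286 + 15221 = 99510
CMA at t=8 = (99017 + 99510) / (2·10) = 198527 / 20 = 9926.35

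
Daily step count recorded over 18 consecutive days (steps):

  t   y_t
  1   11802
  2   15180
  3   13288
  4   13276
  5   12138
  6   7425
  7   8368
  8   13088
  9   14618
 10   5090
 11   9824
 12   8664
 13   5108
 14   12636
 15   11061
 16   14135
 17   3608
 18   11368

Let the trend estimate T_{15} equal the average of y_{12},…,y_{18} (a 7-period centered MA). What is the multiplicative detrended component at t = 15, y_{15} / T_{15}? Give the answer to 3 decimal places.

1.163

Trend T_15 = (8664 + 5108 + 12636 + 11061 + 14135 + 3608 + 11368) / 7 = 66580/7 = 9511.42857
Ratio to trend: 11061 / 9511.42857 = 1.163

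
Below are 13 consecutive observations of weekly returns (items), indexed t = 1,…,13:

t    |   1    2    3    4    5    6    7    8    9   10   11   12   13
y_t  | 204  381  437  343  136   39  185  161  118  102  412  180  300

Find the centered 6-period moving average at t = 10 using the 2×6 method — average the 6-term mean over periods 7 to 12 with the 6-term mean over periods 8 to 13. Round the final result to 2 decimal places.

Sum over 7–12: 185 + 161 + 118 + 102 + 412 + 180 = 1158
Sum over 8–13: 161 + 118 + 102 + 412 + 180 + 300 = 1273
CMA at t=10 = (1158 + 1273) / (2·6) = 2431 / 12 = 202.58

202.58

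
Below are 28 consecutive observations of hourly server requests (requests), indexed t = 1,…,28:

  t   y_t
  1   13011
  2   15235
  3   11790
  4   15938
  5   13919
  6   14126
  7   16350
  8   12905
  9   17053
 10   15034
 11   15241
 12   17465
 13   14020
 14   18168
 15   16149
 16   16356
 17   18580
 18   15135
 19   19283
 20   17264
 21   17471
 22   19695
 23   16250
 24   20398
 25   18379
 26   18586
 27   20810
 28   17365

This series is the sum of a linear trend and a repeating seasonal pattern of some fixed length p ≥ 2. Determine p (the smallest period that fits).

First differences y_{t+1} − y_t: 2224, -3445, 4148, -2019, 207, 2224, -3445, 4148, -2019, 207, 2224, -3445, …
The difference pattern repeats every 5 terms and not for any smaller step, so p = 5.

5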